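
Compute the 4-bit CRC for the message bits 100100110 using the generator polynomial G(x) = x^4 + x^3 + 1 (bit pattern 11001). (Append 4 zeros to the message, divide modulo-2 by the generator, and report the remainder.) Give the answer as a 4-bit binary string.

Append 4 zeros: 1001001100000. Divide by 11001 (XOR where the leading bit is 1):
  pos 0: 10010 XOR 11001 = 01011
  pos 1: 10110 XOR 11001 = 01111
  pos 2: 11111 XOR 11001 = 00110
  pos 4: 11010 XOR 11001 = 00011
  pos 7: 11000 XOR 11001 = 00001
Remainder (last 4 bits) = 0010. This is the CRC / FCS.

0010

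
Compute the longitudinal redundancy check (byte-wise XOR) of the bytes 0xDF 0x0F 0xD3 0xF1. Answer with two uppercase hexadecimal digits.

XOR the bytes together:
  start with 0xDF
  0xDF ⊕ 0x0F = 0xD0
  0xD0 ⊕ 0xD3 = 0x03
  0x03 ⊕ 0xF1 = 0xF2

F2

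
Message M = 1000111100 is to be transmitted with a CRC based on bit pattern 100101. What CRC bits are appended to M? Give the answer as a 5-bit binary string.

01111

Append 5 zeros: 100011110000000. Divide by 100101 (XOR where the leading bit is 1):
  pos 0: 100011 XOR 100101 = 000110
  pos 3: 110110 XOR 100101 = 010011
  pos 4: 100110 XOR 100101 = 000011
  pos 8: 110000 XOR 100101 = 010101
  pos 9: 101010 XOR 100101 = 001111
Remainder (last 5 bits) = 01111. This is the CRC / FCS.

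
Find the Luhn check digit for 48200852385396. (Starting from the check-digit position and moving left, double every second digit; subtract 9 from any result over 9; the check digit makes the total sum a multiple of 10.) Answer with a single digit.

8

Partial digits right→left: 6 9 3 5 8 3 2 5 8 0 0 2 8 4
Double every second digit counting from the check-digit position (so the 1st, 3rd, 5th, ... of the partial from the right).
  doubled (with −9 where >9): 3 6 7 4 7 0 7 → sum 34
  kept as-is: 9 5 3 5 0 2 4 → sum 28
Total = 34 + 28 = 62.
Check digit = (10 − (62 mod 10)) mod 10 = 8.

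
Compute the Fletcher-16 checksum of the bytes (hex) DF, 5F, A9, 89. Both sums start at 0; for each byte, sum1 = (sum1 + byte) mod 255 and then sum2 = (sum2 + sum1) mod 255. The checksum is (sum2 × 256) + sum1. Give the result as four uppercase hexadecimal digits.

Running sums (mod 255):
  after byte 0 (DF): sum1=223, sum2=223
  after byte 1 (5F): sum1=63, sum2=31
  after byte 2 (A9): sum1=232, sum2=8
  after byte 3 (89): sum1=114, sum2=122
Checksum = sum2·256 + sum1 = 122·256 + 114 = 31346 = 0x7A72.

7A72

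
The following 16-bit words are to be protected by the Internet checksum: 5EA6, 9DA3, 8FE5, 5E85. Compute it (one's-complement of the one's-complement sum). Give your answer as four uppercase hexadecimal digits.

One's-complement addition (fold any carry out of bit 15 back into bit 0):
  0x5EA6 + 0x9DA3 = 0x0FC49
  0xFC49 + 0x8FE5 = 0x18C2E → wrap carry → 0x8C2F
  0x8C2F + 0x5E85 = 0x0EAB4
One's-complement sum = 0xEAB4.
Checksum = ~0xEAB4 & 0xFFFF = 0x154B.

154B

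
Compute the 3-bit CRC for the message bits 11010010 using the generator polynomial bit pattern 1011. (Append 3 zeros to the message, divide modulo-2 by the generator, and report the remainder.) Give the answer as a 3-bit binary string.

Append 3 zeros: 11010010000. Divide by 1011 (XOR where the leading bit is 1):
  pos 0: 1101 XOR 1011 = 0110
  pos 1: 1100 XOR 1011 = 0111
  pos 2: 1110 XOR 1011 = 0101
  pos 3: 1011 XOR 1011 = 0000
Remainder (last 3 bits) = 000. This is the CRC / FCS.

000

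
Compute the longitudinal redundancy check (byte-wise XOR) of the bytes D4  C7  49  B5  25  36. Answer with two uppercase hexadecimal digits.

FC

XOR the bytes together:
  start with 0xD4
  0xD4 ⊕ 0xC7 = 0x13
  0x13 ⊕ 0x49 = 0x5A
  0x5A ⊕ 0xB5 = 0xEF
  0xEF ⊕ 0x25 = 0xCA
  0xCA ⊕ 0x36 = 0xFC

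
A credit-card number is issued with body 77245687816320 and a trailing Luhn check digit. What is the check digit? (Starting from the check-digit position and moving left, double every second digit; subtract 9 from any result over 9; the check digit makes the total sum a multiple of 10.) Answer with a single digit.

Partial digits right→left: 0 2 3 6 1 8 7 8 6 5 4 2 7 7
Double every second digit counting from the check-digit position (so the 1st, 3rd, 5th, ... of the partial from the right).
  doubled (with −9 where >9): 0 6 2 5 3 8 5 → sum 29
  kept as-is: 2 6 8 8 5 2 7 → sum 38
Total = 29 + 38 = 67.
Check digit = (10 − (67 mod 10)) mod 10 = 3.

3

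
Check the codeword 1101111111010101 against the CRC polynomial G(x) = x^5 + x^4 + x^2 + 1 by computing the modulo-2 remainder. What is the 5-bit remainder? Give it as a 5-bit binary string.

Modulo-2 division of 1101111111010101 by 110101:
  pos 0: 110111 XOR 110101 = 000010
  pos 4: 101111 XOR 110101 = 011010
  pos 5: 110100 XOR 110101 = 000001
  pos 10: 110101 XOR 110101 = 000000
Remainder = 00000 (zero — the frame passes the CRC check).

00000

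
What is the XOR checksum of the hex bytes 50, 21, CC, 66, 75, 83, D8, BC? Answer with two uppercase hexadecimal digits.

XOR the bytes together:
  start with 0x50
  0x50 ⊕ 0x21 = 0x71
  0x71 ⊕ 0xCC = 0xBD
  0xBD ⊕ 0x66 = 0xDB
  0xDB ⊕ 0x75 = 0xAE
  0xAE ⊕ 0x83 = 0x2D
  0x2D ⊕ 0xD8 = 0xF5
  0xF5 ⊕ 0xBC = 0x49

49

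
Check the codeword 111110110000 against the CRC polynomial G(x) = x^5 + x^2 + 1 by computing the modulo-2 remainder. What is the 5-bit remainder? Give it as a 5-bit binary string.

00000

Modulo-2 division of 111110110000 by 100101:
  pos 0: 111110 XOR 100101 = 011011
  pos 1: 110111 XOR 100101 = 010010
  pos 2: 100101 XOR 100101 = 000000
Remainder = 00000 (zero — the frame passes the CRC check).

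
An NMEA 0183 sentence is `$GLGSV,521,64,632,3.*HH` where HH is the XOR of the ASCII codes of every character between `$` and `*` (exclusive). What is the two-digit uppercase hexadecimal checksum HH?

57

XOR the ASCII codes of the payload characters:
  'G' = 0x47 → acc = 0x47
  'L' = 0x4C → acc = 0x0B
  'G' = 0x47 → acc = 0x4C
  'S' = 0x53 → acc = 0x1F
  'V' = 0x56 → acc = 0x49
  ',' = 0x2C → acc = 0x65
  '5' = 0x35 → acc = 0x50
  '2' = 0x32 → acc = 0x62
  '1' = 0x31 → acc = 0x53
  ',' = 0x2C → acc = 0x7F
  '6' = 0x36 → acc = 0x49
  '4' = 0x34 → acc = 0x7D
  ',' = 0x2C → acc = 0x51
  '6' = 0x36 → acc = 0x67
  '3' = 0x33 → acc = 0x54
  '2' = 0x32 → acc = 0x66
  ',' = 0x2C → acc = 0x4A
  '3' = 0x33 → acc = 0x79
  '.' = 0x2E → acc = 0x57
Checksum = 0x57.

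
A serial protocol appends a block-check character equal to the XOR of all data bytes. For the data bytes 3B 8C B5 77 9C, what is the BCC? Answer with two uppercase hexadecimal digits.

E9

XOR the bytes together:
  start with 0x3B
  0x3B ⊕ 0x8C = 0xB7
  0xB7 ⊕ 0xB5 = 0x02
  0x02 ⊕ 0x77 = 0x75
  0x75 ⊕ 0x9C = 0xE9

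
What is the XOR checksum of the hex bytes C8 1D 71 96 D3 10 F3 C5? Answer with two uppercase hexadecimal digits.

C7

XOR the bytes together:
  start with 0xC8
  0xC8 ⊕ 0x1D = 0xD5
  0xD5 ⊕ 0x71 = 0xA4
  0xA4 ⊕ 0x96 = 0x32
  0x32 ⊕ 0xD3 = 0xE1
  0xE1 ⊕ 0x10 = 0xF1
  0xF1 ⊕ 0xF3 = 0x02
  0x02 ⊕ 0xC5 = 0xC7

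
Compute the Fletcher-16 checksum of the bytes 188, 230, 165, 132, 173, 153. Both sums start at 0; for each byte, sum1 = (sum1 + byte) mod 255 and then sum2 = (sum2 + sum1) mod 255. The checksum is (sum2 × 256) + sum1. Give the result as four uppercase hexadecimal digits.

0815

Running sums (mod 255):
  after byte 0 (188): sum1=188, sum2=188
  after byte 1 (230): sum1=163, sum2=96
  after byte 2 (165): sum1=73, sum2=169
  after byte 3 (132): sum1=205, sum2=119
  after byte 4 (173): sum1=123, sum2=242
  after byte 5 (153): sum1=21, sum2=8
Checksum = sum2·256 + sum1 = 8·256 + 21 = 2069 = 0x0815.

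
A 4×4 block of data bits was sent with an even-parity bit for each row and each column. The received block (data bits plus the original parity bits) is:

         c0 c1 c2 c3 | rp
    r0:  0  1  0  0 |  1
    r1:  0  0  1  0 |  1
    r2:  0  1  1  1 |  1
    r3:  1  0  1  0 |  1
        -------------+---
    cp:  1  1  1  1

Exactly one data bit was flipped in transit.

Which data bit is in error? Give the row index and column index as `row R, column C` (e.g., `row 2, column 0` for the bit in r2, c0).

Recompute each row's even parity and compare to rp:
  r0: data parity 1, sent rp 1 → ok
  r1: data parity 1, sent rp 1 → ok
  r2: data parity 1, sent rp 1 → ok
  r3: data parity 0, sent rp 1 → mismatch
Recompute each column's even parity and compare to cp:
  c0: data parity 1, sent cp 1 → ok
  c1: data parity 0, sent cp 1 → mismatch
  c2: data parity 1, sent cp 1 → ok
  c3: data parity 1, sent cp 1 → ok
Exactly one row (r3) and one column (c1) fail → the flipped bit is at their intersection.

row 3, column 1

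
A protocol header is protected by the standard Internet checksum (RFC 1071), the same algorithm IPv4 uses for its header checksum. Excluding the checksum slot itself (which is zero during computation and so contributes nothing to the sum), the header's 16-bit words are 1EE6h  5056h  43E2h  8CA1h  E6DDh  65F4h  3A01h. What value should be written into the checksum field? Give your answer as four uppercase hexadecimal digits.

One's-complement addition (fold any carry out of bit 15 back into bit 0):
  0x1EE6 + 0x5056 = 0x06F3C
  0x6F3C + 0x43E2 = 0x0B31E
  0xB31E + 0x8CA1 = 0x13FBF → wrap carry → 0x3FC0
  0x3FC0 + 0xE6DD = 0x1269D → wrap carry → 0x269E
  0x269E + 0x65F4 = 0x08C92
  0x8C92 + 0x3A01 = 0x0C693
One's-complement sum = 0xC693.
Checksum = ~0xC693 & 0xFFFF = 0x396C.

396C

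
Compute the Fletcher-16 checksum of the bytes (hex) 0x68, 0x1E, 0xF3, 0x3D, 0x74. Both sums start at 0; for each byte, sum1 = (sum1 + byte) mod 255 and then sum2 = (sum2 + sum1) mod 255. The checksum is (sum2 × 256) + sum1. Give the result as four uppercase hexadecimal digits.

Running sums (mod 255):
  after byte 0 (0x68): sum1=104, sum2=104
  after byte 1 (0x1E): sum1=134, sum2=238
  after byte 2 (0xF3): sum1=122, sum2=105
  after byte 3 (0x3D): sum1=183, sum2=33
  after byte 4 (0x74): sum1=44, sum2=77
Checksum = sum2·256 + sum1 = 77·256 + 44 = 19756 = 0x4D2C.

4D2C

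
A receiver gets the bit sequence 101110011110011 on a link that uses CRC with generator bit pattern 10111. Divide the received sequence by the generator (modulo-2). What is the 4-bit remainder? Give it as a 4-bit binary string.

Modulo-2 division of 101110011110011 by 10111:
  pos 0: 10111 XOR 10111 = 00000
  pos 7: 11110 XOR 10111 = 01001
  pos 8: 10010 XOR 10111 = 00101
  pos 10: 10111 XOR 10111 = 00000
Remainder = 0000 (zero — the frame passes the CRC check).

0000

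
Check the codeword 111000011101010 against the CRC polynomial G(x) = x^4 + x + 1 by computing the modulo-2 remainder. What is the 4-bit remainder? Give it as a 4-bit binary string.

Modulo-2 division of 111000011101010 by 10011:
  pos 0: 11100 XOR 10011 = 01111
  pos 1: 11110 XOR 10011 = 01101
  pos 2: 11010 XOR 10011 = 01001
  pos 3: 10011 XOR 10011 = 00000
  pos 8: 11010 XOR 10011 = 01001
  pos 9: 10011 XOR 10011 = 00000
Remainder = 0000 (zero — the frame passes the CRC check).

0000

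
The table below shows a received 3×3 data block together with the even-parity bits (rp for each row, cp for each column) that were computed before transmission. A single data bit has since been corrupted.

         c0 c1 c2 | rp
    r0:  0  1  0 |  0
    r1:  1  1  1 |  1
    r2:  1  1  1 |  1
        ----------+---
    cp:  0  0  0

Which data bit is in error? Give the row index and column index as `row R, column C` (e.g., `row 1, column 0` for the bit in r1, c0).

row 0, column 1

Recompute each row's even parity and compare to rp:
  r0: data parity 1, sent rp 0 → mismatch
  r1: data parity 1, sent rp 1 → ok
  r2: data parity 1, sent rp 1 → ok
Recompute each column's even parity and compare to cp:
  c0: data parity 0, sent cp 0 → ok
  c1: data parity 1, sent cp 0 → mismatch
  c2: data parity 0, sent cp 0 → ok
Exactly one row (r0) and one column (c1) fail → the flipped bit is at their intersection.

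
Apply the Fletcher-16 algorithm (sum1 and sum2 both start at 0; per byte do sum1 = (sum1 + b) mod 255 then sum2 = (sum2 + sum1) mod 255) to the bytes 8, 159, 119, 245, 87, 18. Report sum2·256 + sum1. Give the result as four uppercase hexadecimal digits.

Running sums (mod 255):
  after byte 0 (8): sum1=8, sum2=8
  after byte 1 (159): sum1=167, sum2=175
  after byte 2 (119): sum1=31, sum2=206
  after byte 3 (245): sum1=21, sum2=227
  after byte 4 (87): sum1=108, sum2=80
  after byte 5 (18): sum1=126, sum2=206
Checksum = sum2·256 + sum1 = 206·256 + 126 = 52862 = 0xCE7E.

CE7E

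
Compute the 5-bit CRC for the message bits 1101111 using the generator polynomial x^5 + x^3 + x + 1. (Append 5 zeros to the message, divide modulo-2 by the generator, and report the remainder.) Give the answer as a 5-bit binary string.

Append 5 zeros: 110111100000. Divide by 101011 (XOR where the leading bit is 1):
  pos 0: 110111 XOR 101011 = 011100
  pos 1: 111001 XOR 101011 = 010010
  pos 2: 100100 XOR 101011 = 001111
  pos 4: 111100 XOR 101011 = 010111
  pos 5: 101110 XOR 101011 = 000101
Remainder (last 5 bits) = 01010. This is the CRC / FCS.

01010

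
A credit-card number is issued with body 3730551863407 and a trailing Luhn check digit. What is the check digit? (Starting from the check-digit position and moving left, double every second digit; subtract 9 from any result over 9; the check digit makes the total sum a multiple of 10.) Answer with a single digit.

6

Partial digits right→left: 7 0 4 3 6 8 1 5 5 0 3 7 3
Double every second digit counting from the check-digit position (so the 1st, 3rd, 5th, ... of the partial from the right).
  doubled (with −9 where >9): 5 8 3 2 1 6 6 → sum 31
  kept as-is: 0 3 8 5 0 7 → sum 23
Total = 31 + 23 = 54.
Check digit = (10 − (54 mod 10)) mod 10 = 6.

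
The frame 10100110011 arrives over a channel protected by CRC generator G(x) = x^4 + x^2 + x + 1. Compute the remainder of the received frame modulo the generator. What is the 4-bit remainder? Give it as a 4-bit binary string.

Modulo-2 division of 10100110011 by 10111:
  pos 0: 10100 XOR 10111 = 00011
  pos 3: 11110 XOR 10111 = 01001
  pos 4: 10010 XOR 10111 = 00101
  pos 6: 10111 XOR 10111 = 00000
Remainder = 0000 (zero — the frame passes the CRC check).

0000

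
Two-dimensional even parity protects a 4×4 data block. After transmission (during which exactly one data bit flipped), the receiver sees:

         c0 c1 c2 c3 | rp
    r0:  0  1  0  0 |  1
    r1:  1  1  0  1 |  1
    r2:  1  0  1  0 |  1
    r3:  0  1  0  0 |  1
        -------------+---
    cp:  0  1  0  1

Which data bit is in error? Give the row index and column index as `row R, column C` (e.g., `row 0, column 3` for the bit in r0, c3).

row 2, column 2

Recompute each row's even parity and compare to rp:
  r0: data parity 1, sent rp 1 → ok
  r1: data parity 1, sent rp 1 → ok
  r2: data parity 0, sent rp 1 → mismatch
  r3: data parity 1, sent rp 1 → ok
Recompute each column's even parity and compare to cp:
  c0: data parity 0, sent cp 0 → ok
  c1: data parity 1, sent cp 1 → ok
  c2: data parity 1, sent cp 0 → mismatch
  c3: data parity 1, sent cp 1 → ok
Exactly one row (r2) and one column (c2) fail → the flipped bit is at their intersection.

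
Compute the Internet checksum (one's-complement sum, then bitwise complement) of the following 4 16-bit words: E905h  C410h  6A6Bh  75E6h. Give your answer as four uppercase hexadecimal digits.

7297

One's-complement addition (fold any carry out of bit 15 back into bit 0):
  0xE905 + 0xC410 = 0x1AD15 → wrap carry → 0xAD16
  0xAD16 + 0x6A6B = 0x11781 → wrap carry → 0x1782
  0x1782 + 0x75E6 = 0x08D68
One's-complement sum = 0x8D68.
Checksum = ~0x8D68 & 0xFFFF = 0x7297.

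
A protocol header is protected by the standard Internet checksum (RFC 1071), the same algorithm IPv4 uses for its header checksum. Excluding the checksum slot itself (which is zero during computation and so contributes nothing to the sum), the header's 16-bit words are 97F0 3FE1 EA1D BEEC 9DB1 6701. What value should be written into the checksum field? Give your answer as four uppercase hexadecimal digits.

One's-complement addition (fold any carry out of bit 15 back into bit 0):
  0x97F0 + 0x3FE1 = 0x0D7D1
  0xD7D1 + 0xEA1D = 0x1C1EE → wrap carry → 0xC1EF
  0xC1EF + 0xBEEC = 0x180DB → wrap carry → 0x80DC
  0x80DC + 0x9DB1 = 0x11E8D → wrap carry → 0x1E8E
  0x1E8E + 0x6701 = 0x0858F
One's-complement sum = 0x858F.
Checksum = ~0x858F & 0xFFFF = 0x7A70.

7A70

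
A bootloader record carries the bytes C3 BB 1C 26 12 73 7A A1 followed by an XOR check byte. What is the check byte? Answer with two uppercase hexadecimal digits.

XOR the bytes together:
  start with 0xC3
  0xC3 ⊕ 0xBB = 0x78
  0x78 ⊕ 0x1C = 0x64
  0x64 ⊕ 0x26 = 0x42
  0x42 ⊕ 0x12 = 0x50
  0x50 ⊕ 0x73 = 0x23
  0x23 ⊕ 0x7A = 0x59
  0x59 ⊕ 0xA1 = 0xF8

F8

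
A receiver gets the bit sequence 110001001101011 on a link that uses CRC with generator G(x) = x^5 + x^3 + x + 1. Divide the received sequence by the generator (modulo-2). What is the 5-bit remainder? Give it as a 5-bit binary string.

00000

Modulo-2 division of 110001001101011 by 101011:
  pos 0: 110001 XOR 101011 = 011010
  pos 1: 110100 XOR 101011 = 011111
  pos 2: 111110 XOR 101011 = 010101
  pos 3: 101011 XOR 101011 = 000000
  pos 9: 101011 XOR 101011 = 000000
Remainder = 00000 (zero — the frame passes the CRC check).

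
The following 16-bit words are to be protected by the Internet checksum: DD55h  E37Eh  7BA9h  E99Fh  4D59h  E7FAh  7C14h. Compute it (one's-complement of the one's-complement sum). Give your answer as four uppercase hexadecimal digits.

2879

One's-complement addition (fold any carry out of bit 15 back into bit 0):
  0xDD55 + 0xE37E = 0x1C0D3 → wrap carry → 0xC0D4
  0xC0D4 + 0x7BA9 = 0x13C7D → wrap carry → 0x3C7E
  0x3C7E + 0xE99F = 0x1261D → wrap carry → 0x261E
  0x261E + 0x4D59 = 0x07377
  0x7377 + 0xE7FA = 0x15B71 → wrap carry → 0x5B72
  0x5B72 + 0x7C14 = 0x0D786
One's-complement sum = 0xD786.
Checksum = ~0xD786 & 0xFFFF = 0x2879.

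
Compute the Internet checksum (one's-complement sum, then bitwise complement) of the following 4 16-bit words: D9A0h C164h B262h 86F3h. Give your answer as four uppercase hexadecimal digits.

One's-complement addition (fold any carry out of bit 15 back into bit 0):
  0xD9A0 + 0xC164 = 0x19B04 → wrap carry → 0x9B05
  0x9B05 + 0xB262 = 0x14D67 → wrap carry → 0x4D68
  0x4D68 + 0x86F3 = 0x0D45B
One's-complement sum = 0xD45B.
Checksum = ~0xD45B & 0xFFFF = 0x2BA4.

2BA4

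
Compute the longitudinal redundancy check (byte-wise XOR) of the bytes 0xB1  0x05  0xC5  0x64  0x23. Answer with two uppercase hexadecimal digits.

XOR the bytes together:
  start with 0xB1
  0xB1 ⊕ 0x05 = 0xB4
  0xB4 ⊕ 0xC5 = 0x71
  0x71 ⊕ 0x64 = 0x15
  0x15 ⊕ 0x23 = 0x36

36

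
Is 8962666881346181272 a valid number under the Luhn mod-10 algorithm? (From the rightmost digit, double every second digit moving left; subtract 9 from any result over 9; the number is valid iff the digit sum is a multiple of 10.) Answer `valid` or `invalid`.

invalid

From the right, keep odd positions and double even positions (subtract 9 from any doubled value over 9):
  doubled (positions 2,4,...): 5 2 2 8 2 7 3 4 9 → sum 42
  kept (positions 1,3,...): 2 2 8 6 3 8 6 6 6 8 → sum 55
Total = 97.
97 mod 10 = 7, so the number is invalid.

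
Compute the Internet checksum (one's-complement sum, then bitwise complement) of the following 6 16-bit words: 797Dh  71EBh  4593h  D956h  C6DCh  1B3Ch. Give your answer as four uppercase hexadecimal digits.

1394

One's-complement addition (fold any carry out of bit 15 back into bit 0):
  0x797D + 0x71EB = 0x0EB68
  0xEB68 + 0x4593 = 0x130FB → wrap carry → 0x30FC
  0x30FC + 0xD956 = 0x10A52 → wrap carry → 0x0A53
  0x0A53 + 0xC6DC = 0x0D12F
  0xD12F + 0x1B3C = 0x0EC6B
One's-complement sum = 0xEC6B.
Checksum = ~0xEC6B & 0xFFFF = 0x1394.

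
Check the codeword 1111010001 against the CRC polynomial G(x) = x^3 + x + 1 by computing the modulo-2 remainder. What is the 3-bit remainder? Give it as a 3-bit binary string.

Modulo-2 division of 1111010001 by 1011:
  pos 0: 1111 XOR 1011 = 0100
  pos 1: 1000 XOR 1011 = 0011
  pos 3: 1110 XOR 1011 = 0101
  pos 4: 1010 XOR 1011 = 0001
Remainder = 101 (nonzero — an error is detected).

101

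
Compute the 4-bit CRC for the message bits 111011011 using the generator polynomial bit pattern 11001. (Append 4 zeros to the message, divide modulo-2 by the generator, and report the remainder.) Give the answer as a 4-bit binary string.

Append 4 zeros: 1110110110000. Divide by 11001 (XOR where the leading bit is 1):
  pos 0: 11101 XOR 11001 = 00100
  pos 2: 10010 XOR 11001 = 01011
  pos 3: 10111 XOR 11001 = 01110
  pos 4: 11101 XOR 11001 = 00100
  pos 6: 10000 XOR 11001 = 01001
  pos 7: 10010 XOR 11001 = 01011
  pos 8: 10110 XOR 11001 = 01111
Remainder (last 4 bits) = 1111. This is the CRC / FCS.

1111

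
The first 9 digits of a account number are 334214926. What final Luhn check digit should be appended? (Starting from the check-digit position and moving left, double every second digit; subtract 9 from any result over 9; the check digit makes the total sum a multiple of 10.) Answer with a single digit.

Partial digits right→left: 6 2 9 4 1 2 4 3 3
Double every second digit counting from the check-digit position (so the 1st, 3rd, 5th, ... of the partial from the right).
  doubled (with −9 where >9): 3 9 2 8 6 → sum 28
  kept as-is: 2 4 2 3 → sum 11
Total = 28 + 11 = 39.
Check digit = (10 − (39 mod 10)) mod 10 = 1.

1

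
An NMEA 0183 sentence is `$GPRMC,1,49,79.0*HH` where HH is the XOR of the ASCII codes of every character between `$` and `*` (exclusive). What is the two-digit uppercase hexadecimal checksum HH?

4B

XOR the ASCII codes of the payload characters:
  'G' = 0x47 → acc = 0x47
  'P' = 0x50 → acc = 0x17
  'R' = 0x52 → acc = 0x45
  'M' = 0x4D → acc = 0x08
  'C' = 0x43 → acc = 0x4B
  ',' = 0x2C → acc = 0x67
  '1' = 0x31 → acc = 0x56
  ',' = 0x2C → acc = 0x7A
  '4' = 0x34 → acc = 0x4E
  '9' = 0x39 → acc = 0x77
  ',' = 0x2C → acc = 0x5B
  '7' = 0x37 → acc = 0x6C
  '9' = 0x39 → acc = 0x55
  '.' = 0x2E → acc = 0x7B
  '0' = 0x30 → acc = 0x4B
Checksum = 0x4B.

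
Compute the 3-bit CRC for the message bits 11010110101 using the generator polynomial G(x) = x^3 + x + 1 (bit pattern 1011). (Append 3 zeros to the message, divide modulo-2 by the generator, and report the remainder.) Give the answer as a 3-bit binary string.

110

Append 3 zeros: 11010110101000. Divide by 1011 (XOR where the leading bit is 1):
  pos 0: 1101 XOR 1011 = 0110
  pos 1: 1100 XOR 1011 = 0111
  pos 2: 1111 XOR 1011 = 0100
  pos 3: 1001 XOR 1011 = 0010
  pos 5: 1001 XOR 1011 = 0010
  pos 7: 1001 XOR 1011 = 0010
  pos 9: 1000 XOR 1011 = 0011
Remainder (last 3 bits) = 110. This is the CRC / FCS.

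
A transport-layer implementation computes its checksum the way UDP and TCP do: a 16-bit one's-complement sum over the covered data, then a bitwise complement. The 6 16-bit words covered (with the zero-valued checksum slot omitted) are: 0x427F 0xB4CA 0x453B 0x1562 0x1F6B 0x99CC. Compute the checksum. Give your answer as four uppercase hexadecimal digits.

One's-complement addition (fold any carry out of bit 15 back into bit 0):
  0x427F + 0xB4CA = 0x0F749
  0xF749 + 0x453B = 0x13C84 → wrap carry → 0x3C85
  0x3C85 + 0x1562 = 0x051E7
  0x51E7 + 0x1F6B = 0x07152
  0x7152 + 0x99CC = 0x10B1E → wrap carry → 0x0B1F
One's-complement sum = 0x0B1F.
Checksum = ~0x0B1F & 0xFFFF = 0xF4E0.

F4E0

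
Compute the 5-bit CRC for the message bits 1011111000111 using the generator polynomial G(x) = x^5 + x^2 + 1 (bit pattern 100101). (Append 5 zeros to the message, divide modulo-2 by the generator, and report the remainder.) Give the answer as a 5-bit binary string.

Append 5 zeros: 101111100011100000. Divide by 100101 (XOR where the leading bit is 1):
  pos 0: 101111 XOR 100101 = 001010
  pos 2: 101010 XOR 100101 = 001111
  pos 4: 111100 XOR 100101 = 011001
  pos 5: 110011 XOR 100101 = 010110
  pos 6: 101101 XOR 100101 = 001000
  pos 8: 100010 XOR 100101 = 000111
  pos 11: 111000 XOR 100101 = 011101
  pos 12: 111010 XOR 100101 = 011111
Remainder (last 5 bits) = 11111. This is the CRC / FCS.

11111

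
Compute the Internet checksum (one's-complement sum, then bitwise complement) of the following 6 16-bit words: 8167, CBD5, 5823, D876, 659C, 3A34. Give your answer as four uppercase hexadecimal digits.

One's-complement addition (fold any carry out of bit 15 back into bit 0):
  0x8167 + 0xCBD5 = 0x14D3C → wrap carry → 0x4D3D
  0x4D3D + 0x5823 = 0x0A560
  0xA560 + 0xD876 = 0x17DD6 → wrap carry → 0x7DD7
  0x7DD7 + 0x659C = 0x0E373
  0xE373 + 0x3A34 = 0x11DA7 → wrap carry → 0x1DA8
One's-complement sum = 0x1DA8.
Checksum = ~0x1DA8 & 0xFFFF = 0xE257.

E257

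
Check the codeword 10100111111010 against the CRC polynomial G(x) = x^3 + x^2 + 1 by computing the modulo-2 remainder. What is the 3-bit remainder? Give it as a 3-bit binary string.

111

Modulo-2 division of 10100111111010 by 1101:
  pos 0: 1010 XOR 1101 = 0111
  pos 1: 1110 XOR 1101 = 0011
  pos 3: 1111 XOR 1101 = 0010
  pos 5: 1011 XOR 1101 = 0110
  pos 6: 1101 XOR 1101 = 0000
  pos 10: 1010 XOR 1101 = 0111
Remainder = 111 (nonzero — an error is detected).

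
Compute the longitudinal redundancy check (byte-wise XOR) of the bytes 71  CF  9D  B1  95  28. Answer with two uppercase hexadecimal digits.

XOR the bytes together:
  start with 0x71
  0x71 ⊕ 0xCF = 0xBE
  0xBE ⊕ 0x9D = 0x23
  0x23 ⊕ 0xB1 = 0x92
  0x92 ⊕ 0x95 = 0x07
  0x07 ⊕ 0x28 = 0x2F

2F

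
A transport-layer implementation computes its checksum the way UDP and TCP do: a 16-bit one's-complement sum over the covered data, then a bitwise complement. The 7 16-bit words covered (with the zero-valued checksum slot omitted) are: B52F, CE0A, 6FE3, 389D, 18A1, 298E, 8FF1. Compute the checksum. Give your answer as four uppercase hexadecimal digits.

One's-complement addition (fold any carry out of bit 15 back into bit 0):
  0xB52F + 0xCE0A = 0x18339 → wrap carry → 0x833A
  0x833A + 0x6FE3 = 0x0F31D
  0xF31D + 0x389D = 0x12BBA → wrap carry → 0x2BBB
  0x2BBB + 0x18A1 = 0x0445C
  0x445C + 0x298E = 0x06DEA
  0x6DEA + 0x8FF1 = 0x0FDDB
One's-complement sum = 0xFDDB.
Checksum = ~0xFDDB & 0xFFFF = 0x0224.

0224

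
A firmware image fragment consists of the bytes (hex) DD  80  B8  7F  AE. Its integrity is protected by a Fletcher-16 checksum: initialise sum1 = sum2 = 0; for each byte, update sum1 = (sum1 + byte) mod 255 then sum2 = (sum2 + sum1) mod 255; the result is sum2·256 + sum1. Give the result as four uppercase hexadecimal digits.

Running sums (mod 255):
  after byte 0 (DD): sum1=221, sum2=221
  after byte 1 (80): sum1=94, sum2=60
  after byte 2 (B8): sum1=23, sum2=83
  after byte 3 (7F): sum1=150, sum2=233
  after byte 4 (AE): sum1=69, sum2=47
Checksum = sum2·256 + sum1 = 47·256 + 69 = 12101 = 0x2F45.

2F45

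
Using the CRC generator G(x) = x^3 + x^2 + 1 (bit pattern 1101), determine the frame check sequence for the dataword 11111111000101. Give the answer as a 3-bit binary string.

Append 3 zeros: 11111111000101000. Divide by 1101 (XOR where the leading bit is 1):
  pos 0: 1111 XOR 1101 = 0010
  pos 2: 1011 XOR 1101 = 0110
  pos 3: 1101 XOR 1101 = 0000
  pos 7: 1000 XOR 1101 = 0101
  pos 8: 1011 XOR 1101 = 0110
  pos 9: 1100 XOR 1101 = 0001
  pos 12: 1100 XOR 1101 = 0001
Remainder (last 3 bits) = 010. This is the CRC / FCS.

010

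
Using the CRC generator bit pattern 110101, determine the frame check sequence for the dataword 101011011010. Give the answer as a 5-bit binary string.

Append 5 zeros: 10101101101000000. Divide by 110101 (XOR where the leading bit is 1):
  pos 0: 101011 XOR 110101 = 011110
  pos 1: 111100 XOR 110101 = 001001
  pos 3: 100111 XOR 110101 = 010010
  pos 4: 100100 XOR 110101 = 010001
  pos 5: 100011 XOR 110101 = 010110
  pos 6: 101100 XOR 110101 = 011001
  pos 7: 110010 XOR 110101 = 000111
  pos 10: 111000 XOR 110101 = 001101
Remainder (last 5 bits) = 11010. This is the CRC / FCS.

11010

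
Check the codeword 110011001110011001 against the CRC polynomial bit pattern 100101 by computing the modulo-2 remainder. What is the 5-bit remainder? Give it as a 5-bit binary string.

00000

Modulo-2 division of 110011001110011001 by 100101:
  pos 0: 110011 XOR 100101 = 010110
  pos 1: 101100 XOR 100101 = 001001
  pos 3: 100101 XOR 100101 = 000000
  pos 9: 110011 XOR 100101 = 010110
  pos 10: 101100 XOR 100101 = 001001
  pos 12: 100101 XOR 100101 = 000000
Remainder = 00000 (zero — the frame passes the CRC check).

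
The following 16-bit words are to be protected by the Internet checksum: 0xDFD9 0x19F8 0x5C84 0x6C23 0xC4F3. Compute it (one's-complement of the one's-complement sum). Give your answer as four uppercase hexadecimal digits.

7892

One's-complement addition (fold any carry out of bit 15 back into bit 0):
  0xDFD9 + 0x19F8 = 0x0F9D1
  0xF9D1 + 0x5C84 = 0x15655 → wrap carry → 0x5656
  0x5656 + 0x6C23 = 0x0C279
  0xC279 + 0xC4F3 = 0x1876C → wrap carry → 0x876D
One's-complement sum = 0x876D.
Checksum = ~0x876D & 0xFFFF = 0x7892.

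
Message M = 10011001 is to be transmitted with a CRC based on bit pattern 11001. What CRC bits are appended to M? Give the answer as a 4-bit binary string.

1101

Append 4 zeros: 100110010000. Divide by 11001 (XOR where the leading bit is 1):
  pos 0: 10011 XOR 11001 = 01010
  pos 1: 10100 XOR 11001 = 01101
  pos 2: 11010 XOR 11001 = 00011
  pos 5: 11100 XOR 11001 = 00101
  pos 7: 10100 XOR 11001 = 01101
Remainder (last 4 bits) = 1101. This is the CRC / FCS.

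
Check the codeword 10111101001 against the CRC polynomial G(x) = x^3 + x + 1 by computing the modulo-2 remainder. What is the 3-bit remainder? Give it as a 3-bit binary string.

000

Modulo-2 division of 10111101001 by 1011:
  pos 0: 1011 XOR 1011 = 0000
  pos 4: 1101 XOR 1011 = 0110
  pos 5: 1100 XOR 1011 = 0111
  pos 6: 1110 XOR 1011 = 0101
  pos 7: 1011 XOR 1011 = 0000
Remainder = 000 (zero — the frame passes the CRC check).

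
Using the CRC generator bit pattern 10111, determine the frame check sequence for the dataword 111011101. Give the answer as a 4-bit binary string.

1110

Append 4 zeros: 1110111010000. Divide by 10111 (XOR where the leading bit is 1):
  pos 0: 11101 XOR 10111 = 01010
  pos 1: 10101 XOR 10111 = 00010
  pos 4: 10101 XOR 10111 = 00010
  pos 7: 10000 XOR 10111 = 00111
Remainder (last 4 bits) = 1110. This is the CRC / FCS.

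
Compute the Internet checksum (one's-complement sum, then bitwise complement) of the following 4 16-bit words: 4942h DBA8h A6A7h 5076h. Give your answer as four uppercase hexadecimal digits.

E3F6

One's-complement addition (fold any carry out of bit 15 back into bit 0):
  0x4942 + 0xDBA8 = 0x124EA → wrap carry → 0x24EB
  0x24EB + 0xA6A7 = 0x0CB92
  0xCB92 + 0x5076 = 0x11C08 → wrap carry → 0x1C09
One's-complement sum = 0x1C09.
Checksum = ~0x1C09 & 0xFFFF = 0xE3F6.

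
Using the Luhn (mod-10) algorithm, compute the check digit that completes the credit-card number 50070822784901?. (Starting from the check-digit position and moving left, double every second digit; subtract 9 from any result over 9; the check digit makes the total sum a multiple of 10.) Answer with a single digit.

8

Partial digits right→left: 1 0 9 4 8 7 2 2 8 0 7 0 0 5
Double every second digit counting from the check-digit position (so the 1st, 3rd, 5th, ... of the partial from the right).
  doubled (with −9 where >9): 2 9 7 4 7 5 0 → sum 34
  kept as-is: 0 4 7 2 0 0 5 → sum 18
Total = 34 + 18 = 52.
Check digit = (10 − (52 mod 10)) mod 10 = 8.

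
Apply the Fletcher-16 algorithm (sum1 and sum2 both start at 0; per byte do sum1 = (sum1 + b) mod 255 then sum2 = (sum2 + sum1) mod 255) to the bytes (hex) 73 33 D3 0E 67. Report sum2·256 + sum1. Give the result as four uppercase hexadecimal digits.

0DEF

Running sums (mod 255):
  after byte 0 (73): sum1=115, sum2=115
  after byte 1 (33): sum1=166, sum2=26
  after byte 2 (D3): sum1=122, sum2=148
  after byte 3 (0E): sum1=136, sum2=29
  after byte 4 (67): sum1=239, sum2=13
Checksum = sum2·256 + sum1 = 13·256 + 239 = 3567 = 0x0DEF.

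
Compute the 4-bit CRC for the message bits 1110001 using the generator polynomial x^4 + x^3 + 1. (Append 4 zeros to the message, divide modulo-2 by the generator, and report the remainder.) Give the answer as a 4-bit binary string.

Append 4 zeros: 11100010000. Divide by 11001 (XOR where the leading bit is 1):
  pos 0: 11100 XOR 11001 = 00101
  pos 2: 10101 XOR 11001 = 01100
  pos 3: 11000 XOR 11001 = 00001
Remainder (last 4 bits) = 1000. This is the CRC / FCS.

1000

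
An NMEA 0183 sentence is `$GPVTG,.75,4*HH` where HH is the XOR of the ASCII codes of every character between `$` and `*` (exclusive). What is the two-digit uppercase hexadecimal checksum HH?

4A

XOR the ASCII codes of the payload characters:
  'G' = 0x47 → acc = 0x47
  'P' = 0x50 → acc = 0x17
  'V' = 0x56 → acc = 0x41
  'T' = 0x54 → acc = 0x15
  'G' = 0x47 → acc = 0x52
  ',' = 0x2C → acc = 0x7E
  '.' = 0x2E → acc = 0x50
  '7' = 0x37 → acc = 0x67
  '5' = 0x35 → acc = 0x52
  ',' = 0x2C → acc = 0x7E
  '4' = 0x34 → acc = 0x4A
Checksum = 0x4A.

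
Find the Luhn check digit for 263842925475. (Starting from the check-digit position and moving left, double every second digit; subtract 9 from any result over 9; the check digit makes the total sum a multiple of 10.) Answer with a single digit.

Partial digits right→left: 5 7 4 5 2 9 2 4 8 3 6 2
Double every second digit counting from the check-digit position (so the 1st, 3rd, 5th, ... of the partial from the right).
  doubled (with −9 where >9): 1 8 4 4 7 3 → sum 27
  kept as-is: 7 5 9 4 3 2 → sum 30
Total = 27 + 30 = 57.
Check digit = (10 − (57 mod 10)) mod 10 = 3.

3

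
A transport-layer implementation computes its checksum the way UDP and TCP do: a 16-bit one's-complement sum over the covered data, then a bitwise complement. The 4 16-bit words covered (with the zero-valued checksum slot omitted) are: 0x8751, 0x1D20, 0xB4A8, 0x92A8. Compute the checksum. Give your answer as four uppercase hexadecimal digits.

One's-complement addition (fold any carry out of bit 15 back into bit 0):
  0x8751 + 0x1D20 = 0x0A471
  0xA471 + 0xB4A8 = 0x15919 → wrap carry → 0x591A
  0x591A + 0x92A8 = 0x0EBC2
One's-complement sum = 0xEBC2.
Checksum = ~0xEBC2 & 0xFFFF = 0x143D.

143D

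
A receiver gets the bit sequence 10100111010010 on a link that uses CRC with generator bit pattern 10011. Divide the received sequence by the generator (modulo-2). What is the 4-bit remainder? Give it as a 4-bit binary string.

Modulo-2 division of 10100111010010 by 10011:
  pos 0: 10100 XOR 10011 = 00111
  pos 2: 11111 XOR 10011 = 01100
  pos 3: 11001 XOR 10011 = 01010
  pos 4: 10100 XOR 10011 = 00111
  pos 6: 11110 XOR 10011 = 01101
  pos 7: 11010 XOR 10011 = 01001
  pos 8: 10011 XOR 10011 = 00000
Remainder = 0000 (zero — the frame passes the CRC check).

0000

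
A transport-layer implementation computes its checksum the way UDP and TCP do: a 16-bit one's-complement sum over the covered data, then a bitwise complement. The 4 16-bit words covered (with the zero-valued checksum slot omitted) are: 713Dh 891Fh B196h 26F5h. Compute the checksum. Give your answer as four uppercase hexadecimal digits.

2D17

One's-complement addition (fold any carry out of bit 15 back into bit 0):
  0x713D + 0x891F = 0x0FA5C
  0xFA5C + 0xB196 = 0x1ABF2 → wrap carry → 0xABF3
  0xABF3 + 0x26F5 = 0x0D2E8
One's-complement sum = 0xD2E8.
Checksum = ~0xD2E8 & 0xFFFF = 0x2D17.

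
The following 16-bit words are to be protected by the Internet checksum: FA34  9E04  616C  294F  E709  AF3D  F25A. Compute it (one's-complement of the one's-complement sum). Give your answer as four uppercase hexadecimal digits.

5468

One's-complement addition (fold any carry out of bit 15 back into bit 0):
  0xFA34 + 0x9E04 = 0x19838 → wrap carry → 0x9839
  0x9839 + 0x616C = 0x0F9A5
  0xF9A5 + 0x294F = 0x122F4 → wrap carry → 0x22F5
  0x22F5 + 0xE709 = 0x109FE → wrap carry → 0x09FF
  0x09FF + 0xAF3D = 0x0B93C
  0xB93C + 0xF25A = 0x1AB96 → wrap carry → 0xAB97
One's-complement sum = 0xAB97.
Checksum = ~0xAB97 & 0xFFFF = 0x5468.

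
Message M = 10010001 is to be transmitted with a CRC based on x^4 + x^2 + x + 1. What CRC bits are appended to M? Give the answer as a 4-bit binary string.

0010

Append 4 zeros: 100100010000. Divide by 10111 (XOR where the leading bit is 1):
  pos 0: 10010 XOR 10111 = 00101
  pos 2: 10100 XOR 10111 = 00011
  pos 5: 11100 XOR 10111 = 01011
  pos 6: 10110 XOR 10111 = 00001
Remainder (last 4 bits) = 0010. This is the CRC / FCS.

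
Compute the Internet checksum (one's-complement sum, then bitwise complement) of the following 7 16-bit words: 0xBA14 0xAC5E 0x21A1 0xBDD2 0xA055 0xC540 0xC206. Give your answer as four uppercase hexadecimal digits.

One's-complement addition (fold any carry out of bit 15 back into bit 0):
  0xBA14 + 0xAC5E = 0x16672 → wrap carry → 0x6673
  0x6673 + 0x21A1 = 0x08814
  0x8814 + 0xBDD2 = 0x145E6 → wrap carry → 0x45E7
  0x45E7 + 0xA055 = 0x0E63C
  0xE63C + 0xC540 = 0x1AB7C → wrap carry → 0xAB7D
  0xAB7D + 0xC206 = 0x16D83 → wrap carry → 0x6D84
One's-complement sum = 0x6D84.
Checksum = ~0x6D84 & 0xFFFF = 0x927B.

927B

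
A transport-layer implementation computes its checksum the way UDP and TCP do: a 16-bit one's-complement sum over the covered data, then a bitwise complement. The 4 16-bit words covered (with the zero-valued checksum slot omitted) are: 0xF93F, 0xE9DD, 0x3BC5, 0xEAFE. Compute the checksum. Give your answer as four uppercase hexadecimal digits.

F61D

One's-complement addition (fold any carry out of bit 15 back into bit 0):
  0xF93F + 0xE9DD = 0x1E31C → wrap carry → 0xE31D
  0xE31D + 0x3BC5 = 0x11EE2 → wrap carry → 0x1EE3
  0x1EE3 + 0xEAFE = 0x109E1 → wrap carry → 0x09E2
One's-complement sum = 0x09E2.
Checksum = ~0x09E2 & 0xFFFF = 0xF61D.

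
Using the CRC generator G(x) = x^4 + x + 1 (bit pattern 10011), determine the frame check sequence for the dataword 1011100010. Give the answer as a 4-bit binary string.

Append 4 zeros: 10111000100000. Divide by 10011 (XOR where the leading bit is 1):
  pos 0: 10111 XOR 10011 = 00100
  pos 2: 10000 XOR 10011 = 00011
  pos 5: 11010 XOR 10011 = 01001
  pos 6: 10010 XOR 10011 = 00001
Remainder (last 4 bits) = 1000. This is the CRC / FCS.

1000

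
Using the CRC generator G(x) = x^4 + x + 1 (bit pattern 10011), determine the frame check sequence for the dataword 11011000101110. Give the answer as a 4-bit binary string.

Append 4 zeros: 110110001011100000. Divide by 10011 (XOR where the leading bit is 1):
  pos 0: 11011 XOR 10011 = 01000
  pos 1: 10000 XOR 10011 = 00011
  pos 4: 11001 XOR 10011 = 01010
  pos 5: 10100 XOR 10011 = 00111
  pos 7: 11111 XOR 10011 = 01100
  pos 8: 11001 XOR 10011 = 01010
  pos 9: 10100 XOR 10011 = 00111
  pos 11: 11100 XOR 10011 = 01111
  pos 12: 11110 XOR 10011 = 01101
  pos 13: 11010 XOR 10011 = 01001
Remainder (last 4 bits) = 1001. This is the CRC / FCS.

1001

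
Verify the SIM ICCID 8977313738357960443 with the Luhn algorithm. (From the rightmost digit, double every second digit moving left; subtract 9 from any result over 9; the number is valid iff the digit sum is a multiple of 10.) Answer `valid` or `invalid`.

invalid

From the right, keep odd positions and double even positions (subtract 9 from any doubled value over 9):
  doubled (positions 2,4,...): 8 0 9 1 7 5 2 5 9 → sum 46
  kept (positions 1,3,...): 3 4 6 7 3 3 3 3 7 8 → sum 47
Total = 93.
93 mod 10 = 3, so the number is invalid.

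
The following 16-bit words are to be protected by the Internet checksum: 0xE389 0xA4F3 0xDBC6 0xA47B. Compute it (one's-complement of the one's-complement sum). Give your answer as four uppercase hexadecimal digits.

F73F

One's-complement addition (fold any carry out of bit 15 back into bit 0):
  0xE389 + 0xA4F3 = 0x1887C → wrap carry → 0x887D
  0x887D + 0xDBC6 = 0x16443 → wrap carry → 0x6444
  0x6444 + 0xA47B = 0x108BF → wrap carry → 0x08C0
One's-complement sum = 0x08C0.
Checksum = ~0x08C0 & 0xFFFF = 0xF73F.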